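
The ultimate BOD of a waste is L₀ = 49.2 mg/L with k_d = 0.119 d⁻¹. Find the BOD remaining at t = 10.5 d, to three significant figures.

L_t = L₀ e^(−k_d t) = 49.2 × e^(−0.119×10.5) = 49.2 × 0.2866 = 14.10 mg/L.

L ≈ 14.1 mg/L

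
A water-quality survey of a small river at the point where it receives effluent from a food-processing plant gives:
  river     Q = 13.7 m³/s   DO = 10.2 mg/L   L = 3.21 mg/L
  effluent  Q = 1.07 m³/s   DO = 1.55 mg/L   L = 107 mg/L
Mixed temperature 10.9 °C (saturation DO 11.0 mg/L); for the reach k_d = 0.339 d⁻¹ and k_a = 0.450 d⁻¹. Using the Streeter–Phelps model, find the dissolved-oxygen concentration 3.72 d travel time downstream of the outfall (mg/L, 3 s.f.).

DO ≈ 7.59 mg/L

Mixed DO = (13.7×10.2 + 1.07×1.55)/(13.7+1.07) = 141.4/14.77 = 9.573 mg/L.
Mixed L₀ = (13.7×3.21 + 1.07×107)/(14.77) = 158.5/14.77 = 10.73 mg/L.
Initial deficit D₀ = C_s − DO₀ = 11.0 − 9.573 = 1.427 mg/L.
D(3.72) = [0.339×10.73/(0.450−0.339)](e^(−0.339×3.72) − e^(−0.450×3.72)) + 1.427 e^(−0.450×3.72)
= 32.77 × (0.2833 − 0.1875) + 1.427 × 0.1875 = 3.408 mg/L.
DO = 11.0 − 3.408 = 7.592 mg/L.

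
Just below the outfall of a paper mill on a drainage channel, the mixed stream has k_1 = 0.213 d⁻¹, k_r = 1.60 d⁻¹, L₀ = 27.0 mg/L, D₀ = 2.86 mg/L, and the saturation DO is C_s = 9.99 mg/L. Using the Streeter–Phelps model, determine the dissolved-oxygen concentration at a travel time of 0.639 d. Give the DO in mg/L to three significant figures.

DO ≈ 6.83 mg/L

k_1 L₀/(k_r−k_1) = 0.213×27.0/(1.60−0.213) = 5.751/1.387 = 4.146 mg/L.
e^(−k_1 t) = e^(−0.213×0.6390) = 0.8727; e^(−k_r t) = e^(−1.60×0.6390) = 0.3597.
D = 4.146 × (0.8727 − 0.3597) + 2.86 × 0.3597 = 2.127 + 1.029 = 3.156 mg/L.
DO = C_s − D = 9.99 − 3.156 = 6.834 mg/L.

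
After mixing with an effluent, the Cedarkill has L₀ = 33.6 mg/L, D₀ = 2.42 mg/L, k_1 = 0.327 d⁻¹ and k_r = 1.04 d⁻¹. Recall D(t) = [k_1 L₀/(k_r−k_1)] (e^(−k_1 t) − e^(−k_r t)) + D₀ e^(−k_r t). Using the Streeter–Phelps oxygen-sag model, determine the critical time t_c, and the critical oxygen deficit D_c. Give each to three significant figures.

At the critical point dD/dt = 0, so k_1 L₀ e^(−k_1 t) = k_r D. Substituting D(t) from the Streeter–Phelps equation and solving for t gives
t_c = ln[(k_r/k_1)(1 − D₀(k_r−k_1)/(k_1 L₀))] / (k_r−k_1).
Here k_r−k_1 = 0.7130 d⁻¹ and 1 − D₀(k_r−k_1)/(k_1 L₀) = 1 − 2.42×0.7130/(0.327×33.6) = 0.8430, so
t_c = ln(3.180 × 0.8430) / 0.7130 = 0.9862 / 0.7130 = 1.383 d.
L(t_c) = L₀ e^(−k_1 t_c) = 33.6 × 0.6362 = 21.38 mg/L, and at the critical point k_r D_c = k_1 L, so D_c = (0.327/1.04) × 21.38 = 6.721 mg/L.

t_c ≈ 1.38 d; D_c ≈ 6.72 mg/L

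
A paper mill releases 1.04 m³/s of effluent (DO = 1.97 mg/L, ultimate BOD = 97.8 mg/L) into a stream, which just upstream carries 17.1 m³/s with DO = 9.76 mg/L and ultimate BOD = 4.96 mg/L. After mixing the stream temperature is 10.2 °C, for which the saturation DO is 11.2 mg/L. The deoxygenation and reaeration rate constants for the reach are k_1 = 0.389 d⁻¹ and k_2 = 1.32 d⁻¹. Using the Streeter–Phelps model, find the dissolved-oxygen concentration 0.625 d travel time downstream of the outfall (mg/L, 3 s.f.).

DO ≈ 8.89 mg/L

Mixed DO = (17.1×9.76 + 1.04×1.97)/(17.1+1.04) = 168.9/18.14 = 9.313 mg/L.
Mixed L₀ = (17.1×4.96 + 1.04×97.8)/(18.14) = 186.5/18.14 = 10.28 mg/L.
Initial deficit D₀ = C_s − DO₀ = 11.2 − 9.313 = 1.887 mg/L.
D(0.625) = [0.389×10.28/(1.32−0.389)](e^(−0.389×0.625) − e^(−1.32×0.625)) + 1.887 e^(−1.32×0.625)
= 4.296 × (0.7842 − 0.4382) + 1.887 × 0.4382 = 2.313 mg/L.
DO = 11.2 − 2.313 = 8.887 mg/L.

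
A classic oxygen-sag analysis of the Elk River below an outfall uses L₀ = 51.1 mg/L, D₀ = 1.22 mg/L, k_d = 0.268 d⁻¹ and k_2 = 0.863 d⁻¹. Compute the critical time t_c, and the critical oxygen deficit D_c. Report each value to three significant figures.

t_c = [1/(k_2−k_d)] ln[(k_2/k_d)(1 − D₀(k_2−k_d)/(k_d L₀))]
= [1/(0.863−0.268)] ln[(0.863/0.268)(1 − 1.22×0.5950/(0.268×51.1))]
= (1/0.5950) ln[3.220 × 0.9470] = 1.681 × ln(3.049) = 1.681 × 1.115 = 1.874 d.
D_c = (k_d/k_2) L₀ e^(−k_d t_c) = (0.268/0.863) × 51.1 × e^(−0.268×1.874) = 0.3105 × 51.1 × 0.6052 = 9.604 mg/L.

t_c ≈ 1.87 d; D_c ≈ 9.60 mg/L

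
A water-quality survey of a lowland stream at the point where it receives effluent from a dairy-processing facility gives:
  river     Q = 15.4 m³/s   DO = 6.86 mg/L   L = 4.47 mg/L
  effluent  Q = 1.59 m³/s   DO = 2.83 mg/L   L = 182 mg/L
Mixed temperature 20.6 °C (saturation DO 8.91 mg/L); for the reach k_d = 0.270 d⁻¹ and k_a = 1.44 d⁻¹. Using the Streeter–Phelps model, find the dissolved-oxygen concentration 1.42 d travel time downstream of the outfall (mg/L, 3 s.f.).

DO ≈ 5.91 mg/L

Mixed DO = (15.4×6.86 + 1.59×2.83)/(15.4+1.59) = 110.1/16.99 = 6.483 mg/L.
Mixed L₀ = (15.4×4.47 + 1.59×182)/(16.99) = 358.2/16.99 = 21.08 mg/L.
Initial deficit D₀ = C_s − DO₀ = 8.91 − 6.483 = 2.427 mg/L.
D(1.42) = [0.270×21.08/(1.44−0.270)](e^(−0.270×1.42) − e^(−1.44×1.42)) + 2.427 e^(−1.44×1.42)
= 4.866 × (0.6815 − 0.1294) + 2.427 × 0.1294 = 3.001 mg/L.
DO = 8.91 − 3.001 = 5.909 mg/L.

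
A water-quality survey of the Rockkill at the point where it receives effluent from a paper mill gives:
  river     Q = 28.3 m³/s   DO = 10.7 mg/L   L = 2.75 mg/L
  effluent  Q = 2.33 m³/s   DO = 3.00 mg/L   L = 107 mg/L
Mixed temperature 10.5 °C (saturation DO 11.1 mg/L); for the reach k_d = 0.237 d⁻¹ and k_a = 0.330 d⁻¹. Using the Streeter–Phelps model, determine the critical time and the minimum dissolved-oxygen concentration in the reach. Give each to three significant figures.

t_c ≈ 3.16 d; minimum DO ≈ 7.48 mg/L

Mixed DO = (28.3×10.7 + 2.33×3.00)/(28.3+2.33) = 309.8/30.63 = 10.11 mg/L.
Mixed L₀ = (28.3×2.75 + 2.33×107)/(30.63) = 327.1/30.63 = 10.68 mg/L.
Initial deficit D₀ = C_s − DO₀ = 11.1 − 10.11 = 0.9857 mg/L.
t_c = (1/0.09300) ln[(0.330/0.237)(1 − 0.9857×0.09300/(0.237×10.68))] = 10.75 × ln(1.342) = 3.163 d.
D_c = (0.237/0.330) × 10.68 × e^(−0.237×3.163) = 0.7182 × 10.68 × 0.4726 = 3.625 mg/L.
Minimum DO = 11.1 − 3.625 = 7.475 mg/L.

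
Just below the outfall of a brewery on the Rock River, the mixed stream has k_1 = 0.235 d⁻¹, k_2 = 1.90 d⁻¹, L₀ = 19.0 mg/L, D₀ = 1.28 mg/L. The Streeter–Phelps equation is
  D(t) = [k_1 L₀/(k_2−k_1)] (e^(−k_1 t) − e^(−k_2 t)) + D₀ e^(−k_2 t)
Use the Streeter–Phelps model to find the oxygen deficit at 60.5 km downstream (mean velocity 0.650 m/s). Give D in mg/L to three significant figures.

D ≈ 1.90 mg/L

Travel time t = x/v = 60.5 km / (0.650 m/s) = 60500 m / 0.650 m/s = 93080 s = 1.077 d.
k_1 L₀/(k_2−k_1) = 0.235×19.0/(1.90−0.235) = 4.465/1.665 = 2.682 mg/L.
e^(−k_1 t) = e^(−0.235×1.077) = 0.7763; e^(−k_2 t) = e^(−1.90×1.077) = 0.1291.
D = 2.682 × (0.7763 − 0.1291) + 1.28 × 0.1291 = 1.736 + 0.1653 = 1.901 mg/L.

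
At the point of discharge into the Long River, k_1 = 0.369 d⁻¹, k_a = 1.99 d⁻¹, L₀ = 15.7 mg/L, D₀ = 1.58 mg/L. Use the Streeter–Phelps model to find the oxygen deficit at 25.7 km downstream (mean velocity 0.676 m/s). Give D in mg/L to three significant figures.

D ≈ 2.21 mg/L

Travel time t = x/v = 25.7 km / (0.676 m/s) = 25700 m / 0.676 m/s = 38020 s = 0.4400 d.
k_1 L₀/(k_a−k_1) = 0.369×15.7/(1.99−0.369) = 5.793/1.621 = 3.574 mg/L.
e^(−k_1 t) = e^(−0.369×0.4400) = 0.8501; e^(−k_a t) = e^(−1.99×0.4400) = 0.4166.
D = 3.574 × (0.8501 − 0.4166) + 1.58 × 0.4166 = 1.549 + 0.6582 = 2.208 mg/L.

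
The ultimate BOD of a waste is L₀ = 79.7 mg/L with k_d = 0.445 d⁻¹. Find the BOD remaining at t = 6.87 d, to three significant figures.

L ≈ 3.75 mg/L

L_t = L₀ e^(−k_d t) = 79.7 × e^(−0.445×6.87) = 79.7 × 0.04702 = 3.748 mg/L.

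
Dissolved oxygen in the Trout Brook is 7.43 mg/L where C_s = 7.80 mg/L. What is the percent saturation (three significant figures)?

% saturation = C/C_s × 100 = 7.43/7.80 × 100 = 95.3 %.

95.3 % saturation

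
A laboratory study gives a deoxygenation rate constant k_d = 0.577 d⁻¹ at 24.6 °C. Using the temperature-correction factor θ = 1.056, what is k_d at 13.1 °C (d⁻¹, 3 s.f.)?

k_d(T₂) = k_d(T₁) · θ^(T₂−T₁) = 0.577 × 1.056^(13.1−24.6)
= 0.577 × 1.056^-11.5 = 0.577 × 0.5344 = 0.3083 d⁻¹.

k_d ≈ 0.308 d⁻¹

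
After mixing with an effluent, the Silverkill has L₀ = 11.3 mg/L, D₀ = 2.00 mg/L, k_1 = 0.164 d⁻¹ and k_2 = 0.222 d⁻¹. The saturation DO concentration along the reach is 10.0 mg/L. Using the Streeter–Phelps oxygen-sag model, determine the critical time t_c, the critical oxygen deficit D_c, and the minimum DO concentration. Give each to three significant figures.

At the critical point dD/dt = 0, so k_1 L₀ e^(−k_1 t) = k_2 D. Substituting D(t) from the Streeter–Phelps equation and solving for t gives
t_c = ln[(k_2/k_1)(1 − D₀(k_2−k_1)/(k_1 L₀))] / (k_2−k_1).
Here k_2−k_1 = 0.05800 d⁻¹ and 1 − D₀(k_2−k_1)/(k_1 L₀) = 1 − 2.00×0.05800/(0.164×11.3) = 0.9374, so
t_c = ln(1.354 × 0.9374) / 0.05800 = 0.2382 / 0.05800 = 4.106 d.
L(t_c) = L₀ e^(−k_1 t_c) = 11.3 × 0.5099 = 5.762 mg/L, and at the critical point k_2 D_c = k_1 L, so D_c = (0.164/0.222) × 5.762 = 4.257 mg/L.
Minimum DO = C_s − D_c = 10.0 − 4.257 = 5.743 mg/L.

t_c ≈ 4.11 d; D_c ≈ 4.26 mg/L; min DO ≈ 5.74 mg/L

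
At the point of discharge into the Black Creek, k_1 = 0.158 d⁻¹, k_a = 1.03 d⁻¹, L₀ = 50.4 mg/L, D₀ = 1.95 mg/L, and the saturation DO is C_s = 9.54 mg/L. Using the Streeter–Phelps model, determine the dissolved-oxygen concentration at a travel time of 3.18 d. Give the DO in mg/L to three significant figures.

k_1 L₀/(k_a−k_1) = 0.158×50.4/(1.03−0.158) = 7.963/0.8720 = 9.132 mg/L.
e^(−k_1 t) = e^(−0.158×3.180) = 0.6051; e^(−k_a t) = e^(−1.03×3.180) = 0.03780.
D = 9.132 × (0.6051 − 0.03780) + 1.95 × 0.03780 = 5.180 + 0.07371 = 5.254 mg/L.
DO = C_s − D = 9.54 − 5.254 = 4.286 mg/L.

DO ≈ 4.29 mg/L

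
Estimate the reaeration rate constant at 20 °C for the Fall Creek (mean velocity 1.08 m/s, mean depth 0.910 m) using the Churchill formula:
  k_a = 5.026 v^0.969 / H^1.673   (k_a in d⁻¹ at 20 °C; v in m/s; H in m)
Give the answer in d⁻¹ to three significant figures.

k_a ≈ 6.34 d⁻¹

k_a = 5.026 × 1.08^0.969 / 0.910^1.673 = 5.026 × 1.077 / 0.8540 = 6.341 d⁻¹.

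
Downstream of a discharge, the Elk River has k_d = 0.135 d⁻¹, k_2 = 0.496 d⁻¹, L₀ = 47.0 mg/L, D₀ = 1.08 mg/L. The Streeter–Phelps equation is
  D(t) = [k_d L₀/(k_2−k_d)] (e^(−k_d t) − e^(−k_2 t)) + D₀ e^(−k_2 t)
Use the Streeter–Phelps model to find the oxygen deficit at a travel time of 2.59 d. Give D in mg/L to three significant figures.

k_d L₀/(k_2−k_d) = 0.135×47.0/(0.496−0.135) = 6.345/0.3610 = 17.58 mg/L.
e^(−k_d t) = e^(−0.135×2.590) = 0.7049; e^(−k_2 t) = e^(−0.496×2.590) = 0.2768.
D = 17.58 × (0.7049 − 0.2768) + 1.08 × 0.2768 = 7.526 + 0.2989 = 7.825 mg/L.

D ≈ 7.82 mg/L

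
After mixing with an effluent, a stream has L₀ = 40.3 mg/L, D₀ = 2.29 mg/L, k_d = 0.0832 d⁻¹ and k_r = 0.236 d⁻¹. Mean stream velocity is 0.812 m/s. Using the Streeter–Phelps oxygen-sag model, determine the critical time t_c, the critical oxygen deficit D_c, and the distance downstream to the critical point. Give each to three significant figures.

t_c ≈ 6.10 d; D_c ≈ 8.55 mg/L; x_c ≈ 428 km

At the critical point dD/dt = 0, so k_d L₀ e^(−k_d t) = k_r D. Substituting D(t) from the Streeter–Phelps equation and solving for t gives
t_c = ln[(k_r/k_d)(1 − D₀(k_r−k_d)/(k_d L₀))] / (k_r−k_d).
Here k_r−k_d = 0.1528 d⁻¹ and 1 − D₀(k_r−k_d)/(k_d L₀) = 1 − 2.29×0.1528/(0.0832×40.3) = 0.8956, so
t_c = ln(2.837 × 0.8956) / 0.1528 = 0.9324 / 0.1528 = 6.102 d.
L(t_c) = L₀ e^(−k_d t_c) = 40.3 × 0.6019 = 24.26 mg/L, and at the critical point k_r D_c = k_d L, so D_c = (0.0832/0.236) × 24.26 = 8.551 mg/L.
x_c = v t_c = 0.812 m/s × 6.102 d × 86400 s/d = 428100 m ≈ 428 km.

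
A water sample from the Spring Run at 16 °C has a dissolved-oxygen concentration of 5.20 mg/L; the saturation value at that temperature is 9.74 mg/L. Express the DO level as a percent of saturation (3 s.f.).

53.4 % saturation

% saturation = C/C_s × 100 = 5.20/9.74 × 100 = 53.4 %.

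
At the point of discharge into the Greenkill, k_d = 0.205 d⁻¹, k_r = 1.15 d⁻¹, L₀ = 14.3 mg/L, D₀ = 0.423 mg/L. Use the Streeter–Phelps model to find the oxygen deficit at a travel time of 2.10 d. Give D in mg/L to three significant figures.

D ≈ 1.78 mg/L

k_d L₀/(k_r−k_d) = 0.205×14.3/(1.15−0.205) = 2.931/0.9450 = 3.102 mg/L.
e^(−k_d t) = e^(−0.205×2.100) = 0.6502; e^(−k_r t) = e^(−1.15×2.100) = 0.08937.
D = 3.102 × (0.6502 − 0.08937) + 0.423 × 0.08937 = 1.740 + 0.03780 = 1.778 mg/L.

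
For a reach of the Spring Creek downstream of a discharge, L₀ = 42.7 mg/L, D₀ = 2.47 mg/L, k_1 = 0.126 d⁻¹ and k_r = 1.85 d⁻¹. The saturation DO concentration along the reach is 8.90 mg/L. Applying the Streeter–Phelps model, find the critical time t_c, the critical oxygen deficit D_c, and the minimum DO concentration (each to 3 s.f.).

t_c ≈ 0.649 d; D_c ≈ 2.68 mg/L; min DO ≈ 6.22 mg/L

t_c = [1/(k_r−k_1)] ln[(k_r/k_1)(1 − D₀(k_r−k_1)/(k_1 L₀))]
= [1/(1.85−0.126)] ln[(1.85/0.126)(1 − 2.47×1.724/(0.126×42.7))]
= (1/1.724) ln[14.68 × 0.2085] = 0.5800 × ln(3.062) = 0.5800 × 1.119 = 0.6491 d.
D_c = (k_1/k_r) L₀ e^(−k_1 t_c) = (0.126/1.85) × 42.7 × e^(−0.126×0.6491) = 0.06811 × 42.7 × 0.9215 = 2.680 mg/L.
Minimum DO = C_s − D_c = 8.90 − 2.680 = 6.220 mg/L.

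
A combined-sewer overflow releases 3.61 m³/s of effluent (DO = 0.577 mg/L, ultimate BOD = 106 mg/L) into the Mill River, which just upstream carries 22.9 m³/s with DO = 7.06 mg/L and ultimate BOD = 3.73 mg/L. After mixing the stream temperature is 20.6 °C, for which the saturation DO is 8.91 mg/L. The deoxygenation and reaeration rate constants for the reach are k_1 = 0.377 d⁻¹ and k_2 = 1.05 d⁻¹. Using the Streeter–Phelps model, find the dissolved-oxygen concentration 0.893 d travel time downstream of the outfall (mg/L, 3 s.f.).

Mixed DO = (22.9×7.06 + 3.61×0.577)/(22.9+3.61) = 163.8/26.51 = 6.177 mg/L.
Mixed L₀ = (22.9×3.73 + 3.61×106)/(26.51) = 468.1/26.51 = 17.66 mg/L.
Initial deficit D₀ = C_s − DO₀ = 8.91 − 6.177 = 2.733 mg/L.
D(0.893) = [0.377×17.66/(1.05−0.377)](e^(−0.377×0.893) − e^(−1.05×0.893)) + 2.733 e^(−1.05×0.893)
= 9.891 × (0.7142 − 0.3915) + 2.733 × 0.3915 = 4.261 mg/L.
DO = 8.91 − 4.261 = 4.649 mg/L.

DO ≈ 4.65 mg/L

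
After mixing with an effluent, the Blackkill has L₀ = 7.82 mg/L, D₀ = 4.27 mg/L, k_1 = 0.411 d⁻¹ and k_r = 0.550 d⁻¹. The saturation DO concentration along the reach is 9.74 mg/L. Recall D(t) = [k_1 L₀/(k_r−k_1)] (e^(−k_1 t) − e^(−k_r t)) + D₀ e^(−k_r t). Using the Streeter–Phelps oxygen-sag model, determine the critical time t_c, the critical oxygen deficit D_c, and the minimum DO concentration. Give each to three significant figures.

At the critical point dD/dt = 0, so k_1 L₀ e^(−k_1 t) = k_r D. Substituting D(t) from the Streeter–Phelps equation and solving for t gives
t_c = ln[(k_r/k_1)(1 − D₀(k_r−k_1)/(k_1 L₀))] / (k_r−k_1).
Here k_r−k_1 = 0.1390 d⁻¹ and 1 − D₀(k_r−k_1)/(k_1 L₀) = 1 − 4.27×0.1390/(0.411×7.82) = 0.8153, so
t_c = ln(1.338 × 0.8153) / 0.1390 = 0.08716 / 0.1390 = 0.6271 d.
L(t_c) = L₀ e^(−k_1 t_c) = 7.82 × 0.7728 = 6.043 mg/L, and at the critical point k_r D_c = k_1 L, so D_c = (0.411/0.550) × 6.043 = 4.516 mg/L.
Minimum DO = C_s − D_c = 9.74 − 4.516 = 5.224 mg/L.

t_c ≈ 0.627 d; D_c ≈ 4.52 mg/L; min DO ≈ 5.22 mg/L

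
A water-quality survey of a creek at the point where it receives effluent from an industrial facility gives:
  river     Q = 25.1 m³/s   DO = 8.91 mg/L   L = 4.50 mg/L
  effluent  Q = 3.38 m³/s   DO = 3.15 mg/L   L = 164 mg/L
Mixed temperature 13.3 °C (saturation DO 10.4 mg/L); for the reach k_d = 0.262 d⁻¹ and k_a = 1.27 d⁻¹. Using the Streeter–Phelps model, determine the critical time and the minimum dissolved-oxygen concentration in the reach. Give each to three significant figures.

t_c ≈ 1.13 d; minimum DO ≈ 6.80 mg/L

Mixed DO = (25.1×8.91 + 3.38×3.15)/(25.1+3.38) = 234.3/28.48 = 8.226 mg/L.
Mixed L₀ = (25.1×4.50 + 3.38×164)/(28.48) = 667.3/28.48 = 23.43 mg/L.
Initial deficit D₀ = C_s − DO₀ = 10.4 − 8.226 = 2.174 mg/L.
t_c = (1/1.008) ln[(1.27/0.262)(1 − 2.174×1.008/(0.262×23.43))] = 0.9921 × ln(3.117) = 1.128 d.
D_c = (0.262/1.27) × 23.43 × e^(−0.262×1.128) = 0.2063 × 23.43 × 0.7441 = 3.597 mg/L.
Minimum DO = 10.4 − 3.597 = 6.803 mg/L.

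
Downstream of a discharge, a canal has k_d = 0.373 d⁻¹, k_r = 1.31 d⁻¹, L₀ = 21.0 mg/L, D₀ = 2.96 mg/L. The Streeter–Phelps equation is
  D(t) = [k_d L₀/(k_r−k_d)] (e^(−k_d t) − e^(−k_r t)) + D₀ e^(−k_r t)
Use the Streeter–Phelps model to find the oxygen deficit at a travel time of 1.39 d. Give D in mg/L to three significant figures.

k_d L₀/(k_r−k_d) = 0.373×21.0/(1.31−0.373) = 7.833/0.9370 = 8.360 mg/L.
e^(−k_d t) = e^(−0.373×1.390) = 0.5954; e^(−k_r t) = e^(−1.31×1.390) = 0.1619.
D = 8.360 × (0.5954 − 0.1619) + 2.96 × 0.1619 = 3.624 + 0.4792 = 4.104 mg/L.

D ≈ 4.10 mg/L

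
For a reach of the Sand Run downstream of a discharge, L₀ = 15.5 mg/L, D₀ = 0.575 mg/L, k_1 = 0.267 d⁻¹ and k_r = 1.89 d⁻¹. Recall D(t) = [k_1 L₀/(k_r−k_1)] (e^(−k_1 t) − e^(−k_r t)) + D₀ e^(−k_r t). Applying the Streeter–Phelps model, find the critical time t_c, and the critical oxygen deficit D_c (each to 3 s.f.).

t_c ≈ 1.05 d; D_c ≈ 1.66 mg/L

t_c = [1/(k_r−k_1)] ln[(k_r/k_1)(1 − D₀(k_r−k_1)/(k_1 L₀))]
= [1/(1.89−0.267)] ln[(1.89/0.267)(1 − 0.575×1.623/(0.267×15.5))]
= (1/1.623) ln[7.079 × 0.7745] = 0.6161 × ln(5.482) = 0.6161 × 1.702 = 1.048 d.
D_c = (k_1/k_r) L₀ e^(−k_1 t_c) = (0.267/1.89) × 15.5 × e^(−0.267×1.048) = 0.1413 × 15.5 × 0.7558 = 1.655 mg/L.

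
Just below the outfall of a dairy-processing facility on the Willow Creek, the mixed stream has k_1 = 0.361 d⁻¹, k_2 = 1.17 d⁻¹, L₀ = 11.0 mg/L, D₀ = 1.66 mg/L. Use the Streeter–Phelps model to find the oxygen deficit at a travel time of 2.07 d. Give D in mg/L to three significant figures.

k_1 L₀/(k_2−k_1) = 0.361×11.0/(1.17−0.361) = 3.971/0.8090 = 4.909 mg/L.
e^(−k_1 t) = e^(−0.361×2.070) = 0.4737; e^(−k_2 t) = e^(−1.17×2.070) = 0.08875.
D = 4.909 × (0.4737 − 0.08875) + 1.66 × 0.08875 = 1.889 + 0.1473 = 2.037 mg/L.

D ≈ 2.04 mg/L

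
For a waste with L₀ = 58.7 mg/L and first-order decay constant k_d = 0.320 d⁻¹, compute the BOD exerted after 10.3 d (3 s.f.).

y_t = L₀(1 − e^(−k_d t)) = 58.7 × (1 − e^(−0.320×10.3))
= 58.7 × (1 − 0.03703) = 58.7 × 0.9630 = 56.53 mg/L.

y ≈ 56.5 mg/L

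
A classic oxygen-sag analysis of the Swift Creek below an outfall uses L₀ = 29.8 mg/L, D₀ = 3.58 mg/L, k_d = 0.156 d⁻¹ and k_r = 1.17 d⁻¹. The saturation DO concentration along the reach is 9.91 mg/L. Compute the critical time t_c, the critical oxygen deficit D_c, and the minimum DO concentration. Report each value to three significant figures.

t_c ≈ 0.490 d; D_c ≈ 3.68 mg/L; min DO ≈ 6.23 mg/L

t_c = [1/(k_r−k_d)] ln[(k_r/k_d)(1 − D₀(k_r−k_d)/(k_d L₀))]
= [1/(1.17−0.156)] ln[(1.17/0.156)(1 − 3.58×1.014/(0.156×29.8))]
= (1/1.014) ln[7.500 × 0.2191] = 0.9862 × ln(1.643) = 0.9862 × 0.4968 = 0.4899 d.
D_c = (k_d/k_r) L₀ e^(−k_d t_c) = (0.156/1.17) × 29.8 × e^(−0.156×0.4899) = 0.1333 × 29.8 × 0.9264 = 3.681 mg/L.
Minimum DO = C_s − D_c = 9.91 − 3.681 = 6.229 mg/L.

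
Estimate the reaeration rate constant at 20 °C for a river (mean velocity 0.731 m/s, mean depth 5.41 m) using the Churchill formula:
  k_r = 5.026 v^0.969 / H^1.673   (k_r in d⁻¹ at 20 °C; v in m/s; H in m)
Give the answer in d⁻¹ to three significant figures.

k_r = 5.026 × 0.731^0.969 / 5.41^1.673 = 5.026 × 0.7381 / 16.85 = 0.2202 d⁻¹.

k_r ≈ 0.220 d⁻¹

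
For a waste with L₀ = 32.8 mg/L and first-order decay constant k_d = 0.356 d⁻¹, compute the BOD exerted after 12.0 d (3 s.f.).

y ≈ 32.3 mg/L

y_t = L₀(1 − e^(−k_d t)) = 32.8 × (1 − e^(−0.356×12.0))
= 32.8 × (1 − 0.01395) = 32.8 × 0.9860 = 32.34 mg/L.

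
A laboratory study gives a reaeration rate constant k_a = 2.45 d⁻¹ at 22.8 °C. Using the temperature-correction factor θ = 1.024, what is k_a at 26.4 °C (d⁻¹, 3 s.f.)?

k_a ≈ 2.67 d⁻¹

k_a(T₂) = k_a(T₁) · θ^(T₂−T₁) = 2.45 × 1.024^(26.4−22.8)
= 2.45 × 1.024^3.60 = 2.45 × 1.089 = 2.668 d⁻¹.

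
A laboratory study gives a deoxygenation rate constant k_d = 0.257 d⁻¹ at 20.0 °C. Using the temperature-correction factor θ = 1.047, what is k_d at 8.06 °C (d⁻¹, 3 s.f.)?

k_d(T₂) = k_d(T₁) · θ^(T₂−T₁) = 0.257 × 1.047^(8.06−20.0)
= 0.257 × 1.047^-11.9 = 0.257 × 0.5779 = 0.1485 d⁻¹.

k_d ≈ 0.149 d⁻¹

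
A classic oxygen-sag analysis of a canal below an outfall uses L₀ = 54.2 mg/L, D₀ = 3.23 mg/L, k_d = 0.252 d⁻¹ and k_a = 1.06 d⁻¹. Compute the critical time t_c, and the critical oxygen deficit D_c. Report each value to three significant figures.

With k_a/k_d = 4.206 and 1 − D₀(k_a−k_d)/(k_d L₀) = 0.8089,
t_c = ln(4.206 × 0.8089) / (1.06 − 0.252) = ln(3.403) / 0.8080 = 1.225/0.8080 = 1.516 d.
L(t_c) = L₀ e^(−k_d t_c) = 54.2 × 0.6826 = 36.99 mg/L, and at the critical point k_a D_c = k_d L, so D_c = (0.252/1.06) × 36.99 = 8.795 mg/L.

t_c ≈ 1.52 d; D_c ≈ 8.79 mg/L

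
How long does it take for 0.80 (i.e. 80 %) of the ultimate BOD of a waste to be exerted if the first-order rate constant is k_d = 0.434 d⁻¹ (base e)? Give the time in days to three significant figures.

y/L₀ = 1 − e^(−k_d t) = 0.80 ⇒ e^(−k_d t) = 0.200
t = −ln(0.200) / 0.434 = 1.609 / 0.434 = 3.708 d.

t ≈ 3.71 d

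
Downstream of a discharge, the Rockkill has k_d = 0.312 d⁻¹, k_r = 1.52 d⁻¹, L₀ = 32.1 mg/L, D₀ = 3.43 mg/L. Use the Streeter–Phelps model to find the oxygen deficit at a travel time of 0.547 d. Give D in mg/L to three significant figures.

D ≈ 4.87 mg/L

k_d L₀/(k_r−k_d) = 0.312×32.1/(1.52−0.312) = 10.02/1.208 = 8.291 mg/L.
e^(−k_d t) = e^(−0.312×0.5470) = 0.8431; e^(−k_r t) = e^(−1.52×0.5470) = 0.4354.
D = 8.291 × (0.8431 − 0.4354) + 3.43 × 0.4354 = 3.380 + 1.493 = 4.873 mg/L.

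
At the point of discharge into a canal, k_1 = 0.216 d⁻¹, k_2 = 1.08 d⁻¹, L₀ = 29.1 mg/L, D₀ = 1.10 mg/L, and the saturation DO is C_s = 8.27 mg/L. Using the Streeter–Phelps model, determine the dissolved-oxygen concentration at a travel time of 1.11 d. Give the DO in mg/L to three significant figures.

k_1 L₀/(k_2−k_1) = 0.216×29.1/(1.08−0.216) = 6.286/0.8640 = 7.275 mg/L.
e^(−k_1 t) = e^(−0.216×1.110) = 0.7868; e^(−k_2 t) = e^(−1.08×1.110) = 0.3016.
D = 7.275 × (0.7868 − 0.3016) + 1.10 × 0.3016 = 3.530 + 0.3317 = 3.862 mg/L.
DO = C_s − D = 8.27 − 3.862 = 4.408 mg/L.

DO ≈ 4.41 mg/L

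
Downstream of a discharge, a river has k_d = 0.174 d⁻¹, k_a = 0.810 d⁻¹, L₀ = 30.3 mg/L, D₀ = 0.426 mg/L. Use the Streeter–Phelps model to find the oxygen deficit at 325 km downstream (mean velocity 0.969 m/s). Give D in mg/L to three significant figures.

Travel time t = x/v = 325 km / (0.969 m/s) = 325000 m / 0.969 m/s = 335400 s = 3.882 d.
k_d L₀/(k_a−k_d) = 0.174×30.3/(0.810−0.174) = 5.272/0.6360 = 8.290 mg/L.
e^(−k_d t) = e^(−0.174×3.882) = 0.5089; e^(−k_a t) = e^(−0.810×3.882) = 0.04309.
D = 8.290 × (0.5089 − 0.04309) + 0.426 × 0.04309 = 3.862 + 0.01836 = 3.880 mg/L.

D ≈ 3.88 mg/L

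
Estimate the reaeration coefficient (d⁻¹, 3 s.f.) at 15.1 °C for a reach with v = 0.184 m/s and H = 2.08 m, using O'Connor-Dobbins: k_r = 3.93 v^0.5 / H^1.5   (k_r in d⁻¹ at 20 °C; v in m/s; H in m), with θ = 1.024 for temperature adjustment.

k_r ≈ 0.500 d⁻¹

k_r(20) = 3.93 × 0.184^0.5 / 2.08^1.5 = 3.93 × 0.4290 / 3.000 = 0.5620 d⁻¹.
k_r(15.1) = 0.5620 × 1.024^(15.1−20) = 0.5620 × 0.8903 = 0.5003 d⁻¹.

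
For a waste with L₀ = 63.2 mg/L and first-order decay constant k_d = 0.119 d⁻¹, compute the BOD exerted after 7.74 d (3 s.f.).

y_t = L₀(1 − e^(−k_d t)) = 63.2 × (1 − e^(−0.119×7.74))
= 63.2 × (1 − 0.3981) = 63.2 × 0.6019 = 38.04 mg/L.

y ≈ 38.0 mg/L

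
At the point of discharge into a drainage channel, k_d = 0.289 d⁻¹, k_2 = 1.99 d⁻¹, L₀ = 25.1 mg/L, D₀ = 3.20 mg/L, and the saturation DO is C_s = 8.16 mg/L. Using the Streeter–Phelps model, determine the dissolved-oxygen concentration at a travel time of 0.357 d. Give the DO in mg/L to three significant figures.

k_d L₀/(k_2−k_d) = 0.289×25.1/(1.99−0.289) = 7.254/1.701 = 4.264 mg/L.
e^(−k_d t) = e^(−0.289×0.3570) = 0.9020; e^(−k_2 t) = e^(−1.99×0.3570) = 0.4914.
D = 4.264 × (0.9020 − 0.4914) + 3.20 × 0.4914 = 1.751 + 1.573 = 3.323 mg/L.
DO = C_s − D = 8.16 − 3.323 = 4.837 mg/L.

DO ≈ 4.84 mg/L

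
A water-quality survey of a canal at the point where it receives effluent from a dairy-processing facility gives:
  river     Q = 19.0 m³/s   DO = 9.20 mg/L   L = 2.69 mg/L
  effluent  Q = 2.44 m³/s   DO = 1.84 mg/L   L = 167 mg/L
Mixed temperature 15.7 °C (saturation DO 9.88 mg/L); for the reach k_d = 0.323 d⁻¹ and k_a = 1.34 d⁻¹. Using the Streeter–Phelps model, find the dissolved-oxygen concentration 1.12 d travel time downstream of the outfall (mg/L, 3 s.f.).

DO ≈ 6.33 mg/L

Mixed DO = (19.0×9.20 + 2.44×1.84)/(19.0+2.44) = 179.3/21.44 = 8.362 mg/L.
Mixed L₀ = (19.0×2.69 + 2.44×167)/(21.44) = 458.6/21.44 = 21.39 mg/L.
Initial deficit D₀ = C_s − DO₀ = 9.88 − 8.362 = 1.518 mg/L.
D(1.12) = [0.323×21.39/(1.34−0.323)](e^(−0.323×1.12) − e^(−1.34×1.12)) + 1.518 e^(−1.34×1.12)
= 6.793 × (0.6964 − 0.2230) + 1.518 × 0.2230 = 3.555 mg/L.
DO = 9.88 − 3.555 = 6.325 mg/L.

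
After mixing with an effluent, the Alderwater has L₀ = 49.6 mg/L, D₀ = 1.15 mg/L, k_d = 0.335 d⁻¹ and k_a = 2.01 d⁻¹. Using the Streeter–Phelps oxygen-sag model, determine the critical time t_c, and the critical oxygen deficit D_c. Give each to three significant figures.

t_c ≈ 0.996 d; D_c ≈ 5.92 mg/L

t_c = [1/(k_a−k_d)] ln[(k_a/k_d)(1 − D₀(k_a−k_d)/(k_d L₀))]
= [1/(2.01−0.335)] ln[(2.01/0.335)(1 − 1.15×1.675/(0.335×49.6))]
= (1/1.675) ln[6.000 × 0.8841] = 0.5970 × ln(5.304) = 0.5970 × 1.669 = 0.9961 d.
D_c = (k_d/k_a) L₀ e^(−k_d t_c) = (0.335/2.01) × 49.6 × e^(−0.335×0.9961) = 0.1667 × 49.6 × 0.7163 = 5.921 mg/L.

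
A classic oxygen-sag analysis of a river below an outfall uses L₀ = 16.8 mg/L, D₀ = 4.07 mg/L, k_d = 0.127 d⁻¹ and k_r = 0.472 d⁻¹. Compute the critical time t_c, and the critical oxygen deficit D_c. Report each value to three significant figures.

t_c ≈ 0.694 d; D_c ≈ 4.14 mg/L

With k_r/k_d = 3.717 and 1 − D₀(k_r−k_d)/(k_d L₀) = 0.3419,
t_c = ln(3.717 × 0.3419) / (0.472 − 0.127) = ln(1.271) / 0.3450 = 0.2395/0.3450 = 0.6943 d.
D_c = (k_d/k_r) L₀ e^(−k_d t_c) = (0.127/0.472) × 16.8 × e^(−0.127×0.6943) = 0.2691 × 16.8 × 0.9156 = 4.139 mg/L.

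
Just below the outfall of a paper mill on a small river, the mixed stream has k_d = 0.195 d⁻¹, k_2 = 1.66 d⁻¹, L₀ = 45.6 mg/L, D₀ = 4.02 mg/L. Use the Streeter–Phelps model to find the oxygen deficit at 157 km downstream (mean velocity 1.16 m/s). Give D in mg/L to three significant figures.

D ≈ 4.32 mg/L

Travel time t = x/v = 157 km / (1.16 m/s) = 157000 m / 1.16 m/s = 135300 s = 1.566 d.
k_d L₀/(k_2−k_d) = 0.195×45.6/(1.66−0.195) = 8.892/1.465 = 6.070 mg/L.
e^(−k_d t) = e^(−0.195×1.566) = 0.7368; e^(−k_2 t) = e^(−1.66×1.566) = 0.07425.
D = 6.070 × (0.7368 − 0.07425) + 4.02 × 0.07425 = 4.021 + 0.2985 = 4.320 mg/L.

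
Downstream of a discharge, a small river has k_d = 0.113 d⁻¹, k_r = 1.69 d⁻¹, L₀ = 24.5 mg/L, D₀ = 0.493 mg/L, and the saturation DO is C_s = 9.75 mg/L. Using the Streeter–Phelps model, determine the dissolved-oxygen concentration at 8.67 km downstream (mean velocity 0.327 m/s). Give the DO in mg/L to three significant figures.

Travel time t = x/v = 8.67 km / (0.327 m/s) = 8670 m / 0.327 m/s = 26510 s = 0.3069 d.
k_d L₀/(k_r−k_d) = 0.113×24.5/(1.69−0.113) = 2.768/1.577 = 1.756 mg/L.
e^(−k_d t) = e^(−0.113×0.3069) = 0.9659; e^(−k_r t) = e^(−1.69×0.3069) = 0.5953.
D = 1.756 × (0.9659 − 0.5953) + 0.493 × 0.5953 = 0.6506 + 0.2935 = 0.9441 mg/L.
DO = C_s − D = 9.75 − 0.9441 = 8.806 mg/L.

DO ≈ 8.81 mg/L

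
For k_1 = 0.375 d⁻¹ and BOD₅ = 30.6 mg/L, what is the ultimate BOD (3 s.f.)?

L₀ ≈ 36.1 mg/L

BOD₅ = L₀(1 − e^(−5k_1)) ⇒ L₀ = BOD₅ / (1 − e^(−5×0.375))
= 30.6 / (1 − 0.1534) = 30.6 / 0.8466 = 36.14 mg/L.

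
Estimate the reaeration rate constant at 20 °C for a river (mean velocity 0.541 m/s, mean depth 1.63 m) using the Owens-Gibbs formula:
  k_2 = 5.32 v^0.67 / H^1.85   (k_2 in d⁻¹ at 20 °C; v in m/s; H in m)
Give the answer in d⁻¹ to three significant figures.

k_2 = 5.32 × 0.541^0.67 / 1.63^1.85 = 5.32 × 0.6626 / 2.469 = 1.428 d⁻¹.

k_2 ≈ 1.43 d⁻¹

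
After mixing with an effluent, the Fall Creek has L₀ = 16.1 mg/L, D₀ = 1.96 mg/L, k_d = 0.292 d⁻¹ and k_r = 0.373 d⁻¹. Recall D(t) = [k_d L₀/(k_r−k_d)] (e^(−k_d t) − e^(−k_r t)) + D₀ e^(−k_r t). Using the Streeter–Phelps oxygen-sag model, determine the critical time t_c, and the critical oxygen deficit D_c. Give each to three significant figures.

With k_r/k_d = 1.277 and 1 − D₀(k_r−k_d)/(k_d L₀) = 0.9662,
t_c = ln(1.277 × 0.9662) / (0.373 − 0.292) = ln(1.234) / 0.08100 = 0.2105/0.08100 = 2.598 d.
L(t_c) = L₀ e^(−k_d t_c) = 16.1 × 0.4683 = 7.539 mg/L, and at the critical point k_r D_c = k_d L, so D_c = (0.292/0.373) × 7.539 = 5.902 mg/L.

t_c ≈ 2.60 d; D_c ≈ 5.90 mg/L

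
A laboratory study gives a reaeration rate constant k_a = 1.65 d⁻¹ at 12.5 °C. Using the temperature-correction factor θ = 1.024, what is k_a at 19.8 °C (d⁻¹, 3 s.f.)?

k_a(T₂) = k_a(T₁) · θ^(T₂−T₁) = 1.65 × 1.024^(19.8−12.5)
= 1.65 × 1.024^7.30 = 1.65 × 1.189 = 1.962 d⁻¹.

k_a ≈ 1.96 d⁻¹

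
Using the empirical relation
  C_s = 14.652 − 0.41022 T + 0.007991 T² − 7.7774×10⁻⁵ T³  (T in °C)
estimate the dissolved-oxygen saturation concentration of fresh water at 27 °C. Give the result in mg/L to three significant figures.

C_s ≈ 7.87 mg/L

C_s = 14.652 − 0.41022×27 + 0.007991×27² − 7.7774×10⁻⁵×27³ = 7.871 mg/L.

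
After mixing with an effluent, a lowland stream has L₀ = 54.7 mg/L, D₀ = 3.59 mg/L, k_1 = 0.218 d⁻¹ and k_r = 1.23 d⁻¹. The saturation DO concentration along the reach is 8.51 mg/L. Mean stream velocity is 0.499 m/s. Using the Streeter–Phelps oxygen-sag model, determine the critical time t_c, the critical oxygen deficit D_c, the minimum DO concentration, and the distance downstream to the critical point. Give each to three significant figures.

At the critical point dD/dt = 0, so k_1 L₀ e^(−k_1 t) = k_r D. Substituting D(t) from the Streeter–Phelps equation and solving for t gives
t_c = ln[(k_r/k_1)(1 − D₀(k_r−k_1)/(k_1 L₀))] / (k_r−k_1).
Here k_r−k_1 = 1.012 d⁻¹ and 1 − D₀(k_r−k_1)/(k_1 L₀) = 1 − 3.59×1.012/(0.218×54.7) = 0.6953, so
t_c = ln(5.642 × 0.6953) / 1.012 = 1.367 / 1.012 = 1.351 d.
L(t_c) = L₀ e^(−k_1 t_c) = 54.7 × 0.7449 = 40.75 mg/L, and at the critical point k_r D_c = k_1 L, so D_c = (0.218/1.23) × 40.75 = 7.222 mg/L.
Minimum DO = C_s − D_c = 8.51 − 7.222 = 1.288 mg/L.
x_c = v t_c = 0.499 m/s × 1.351 d × 86400 s/d = 58230 m ≈ 58.2 km.

t_c ≈ 1.35 d; D_c ≈ 7.22 mg/L; min DO ≈ 1.29 mg/L; x_c ≈ 58.2 km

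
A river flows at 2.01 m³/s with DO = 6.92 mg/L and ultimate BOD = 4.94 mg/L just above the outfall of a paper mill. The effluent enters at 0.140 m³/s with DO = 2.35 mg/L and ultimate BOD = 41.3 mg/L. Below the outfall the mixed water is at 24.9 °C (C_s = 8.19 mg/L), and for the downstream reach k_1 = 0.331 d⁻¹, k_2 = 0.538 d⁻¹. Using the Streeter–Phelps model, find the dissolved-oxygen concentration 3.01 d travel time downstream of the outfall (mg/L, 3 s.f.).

Mixed DO = (2.01×6.92 + 0.140×2.35)/(2.01+0.140) = 14.24/2.150 = 6.622 mg/L.
Mixed L₀ = (2.01×4.94 + 0.140×41.3)/(2.150) = 15.71/2.150 = 7.308 mg/L.
Initial deficit D₀ = C_s − DO₀ = 8.19 − 6.622 = 1.568 mg/L.
D(3.01) = [0.331×7.308/(0.538−0.331)](e^(−0.331×3.01) − e^(−0.538×3.01)) + 1.568 e^(−0.538×3.01)
= 11.69 × (0.3692 − 0.1980) + 1.568 × 0.1980 = 2.311 mg/L.
DO = 8.19 − 2.311 = 5.879 mg/L.

DO ≈ 5.88 mg/L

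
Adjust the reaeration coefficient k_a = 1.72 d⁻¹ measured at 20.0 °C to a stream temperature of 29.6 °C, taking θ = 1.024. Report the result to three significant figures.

k_a(T₂) = k_a(T₁) · θ^(T₂−T₁) = 1.72 × 1.024^(29.6−20.0)
= 1.72 × 1.024^9.60 = 1.72 × 1.256 = 2.160 d⁻¹.

k_a ≈ 2.16 d⁻¹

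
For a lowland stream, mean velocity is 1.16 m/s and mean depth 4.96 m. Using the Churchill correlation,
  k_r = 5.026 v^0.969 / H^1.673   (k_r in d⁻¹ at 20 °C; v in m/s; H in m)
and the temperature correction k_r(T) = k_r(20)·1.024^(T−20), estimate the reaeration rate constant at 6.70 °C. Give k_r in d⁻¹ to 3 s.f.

k_r(20) = 5.026 × 1.16^0.969 / 4.96^1.673 = 5.026 × 1.155 / 14.57 = 0.3982 d⁻¹.
k_r(6.70) = 0.3982 × 1.024^(6.70−20) = 0.3982 × 0.7295 = 0.2905 d⁻¹.

k_r ≈ 0.291 d⁻¹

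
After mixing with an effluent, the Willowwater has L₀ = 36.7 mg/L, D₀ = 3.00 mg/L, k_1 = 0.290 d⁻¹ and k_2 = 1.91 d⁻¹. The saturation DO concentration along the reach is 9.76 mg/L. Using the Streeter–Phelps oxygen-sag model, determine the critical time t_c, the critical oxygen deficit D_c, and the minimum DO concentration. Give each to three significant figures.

t_c ≈ 0.787 d; D_c ≈ 4.44 mg/L; min DO ≈ 5.32 mg/L

At the critical point dD/dt = 0, so k_1 L₀ e^(−k_1 t) = k_2 D. Substituting D(t) from the Streeter–Phelps equation and solving for t gives
t_c = ln[(k_2/k_1)(1 − D₀(k_2−k_1)/(k_1 L₀))] / (k_2−k_1).
Here k_2−k_1 = 1.620 d⁻¹ and 1 − D₀(k_2−k_1)/(k_1 L₀) = 1 − 3.00×1.620/(0.290×36.7) = 0.5434, so
t_c = ln(6.586 × 0.5434) / 1.620 = 1.275 / 1.620 = 0.7870 d.
L(t_c) = L₀ e^(−k_1 t_c) = 36.7 × 0.7959 = 29.21 mg/L, and at the critical point k_2 D_c = k_1 L, so D_c = (0.290/1.91) × 29.21 = 4.435 mg/L.
Minimum DO = C_s − D_c = 9.76 − 4.435 = 5.325 mg/L.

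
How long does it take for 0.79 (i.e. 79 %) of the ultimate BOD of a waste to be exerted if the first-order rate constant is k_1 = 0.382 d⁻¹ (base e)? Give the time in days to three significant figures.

y/L₀ = 1 − e^(−k_1 t) = 0.79 ⇒ e^(−k_1 t) = 0.210
t = −ln(0.210) / 0.382 = 1.561 / 0.382 = 4.085 d.

t ≈ 4.09 d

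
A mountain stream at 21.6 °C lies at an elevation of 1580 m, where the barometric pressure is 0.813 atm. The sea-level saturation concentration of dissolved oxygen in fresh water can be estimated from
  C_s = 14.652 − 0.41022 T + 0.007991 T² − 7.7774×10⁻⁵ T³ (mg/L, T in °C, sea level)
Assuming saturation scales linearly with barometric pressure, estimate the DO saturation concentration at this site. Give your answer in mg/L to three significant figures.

At sea level: C_s = 14.652 − 0.41022×21.6 + 0.007991×21.6² − 7.7774×10⁻⁵×21.6³ = 8.736 mg/L.
Pressure correction: C_s' = 8.736 × 0.813 = 7.102 mg/L.

C_s ≈ 7.10 mg/L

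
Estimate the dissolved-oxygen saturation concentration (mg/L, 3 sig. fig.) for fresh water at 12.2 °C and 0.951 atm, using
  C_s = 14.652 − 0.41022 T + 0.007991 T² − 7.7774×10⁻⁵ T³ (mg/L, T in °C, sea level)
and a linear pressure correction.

C_s ≈ 10.2 mg/L

At sea level: C_s = 14.652 − 0.41022×12.2 + 0.007991×12.2² − 7.7774×10⁻⁵×12.2³ = 10.70 mg/L.
Pressure correction: C_s' = 10.70 × 0.951 = 10.17 mg/L.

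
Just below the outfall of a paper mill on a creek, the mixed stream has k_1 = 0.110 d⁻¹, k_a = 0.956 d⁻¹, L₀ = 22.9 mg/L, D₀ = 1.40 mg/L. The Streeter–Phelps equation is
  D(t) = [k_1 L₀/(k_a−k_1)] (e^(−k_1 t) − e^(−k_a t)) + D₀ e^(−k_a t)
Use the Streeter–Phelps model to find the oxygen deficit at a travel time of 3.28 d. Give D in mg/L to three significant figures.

D ≈ 2.01 mg/L

k_1 L₀/(k_a−k_1) = 0.110×22.9/(0.956−0.110) = 2.519/0.8460 = 2.978 mg/L.
e^(−k_1 t) = e^(−0.110×3.280) = 0.6971; e^(−k_a t) = e^(−0.956×3.280) = 0.04347.
D = 2.978 × (0.6971 − 0.04347) + 1.40 × 0.04347 = 1.946 + 0.06086 = 2.007 mg/L.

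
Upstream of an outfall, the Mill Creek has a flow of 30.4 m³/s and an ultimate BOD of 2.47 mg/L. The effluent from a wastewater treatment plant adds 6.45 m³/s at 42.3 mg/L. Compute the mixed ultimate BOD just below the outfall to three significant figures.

Flow-weighted mixing: C = (Q_r C_r + Q_w C_w)/(Q_r + Q_w)
= (30.4×2.47 + 6.45×42.3)/(30.4 + 6.45) = 347.9/36.85 = 9.442 mg/L.

9.44 mg/L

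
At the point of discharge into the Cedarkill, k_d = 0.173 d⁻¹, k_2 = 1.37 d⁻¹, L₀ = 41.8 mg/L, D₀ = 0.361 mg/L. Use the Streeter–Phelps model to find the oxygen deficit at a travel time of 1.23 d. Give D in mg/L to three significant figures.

k_d L₀/(k_2−k_d) = 0.173×41.8/(1.37−0.173) = 7.231/1.197 = 6.041 mg/L.
e^(−k_d t) = e^(−0.173×1.230) = 0.8083; e^(−k_2 t) = e^(−1.37×1.230) = 0.1854.
D = 6.041 × (0.8083 − 0.1854) + 0.361 × 0.1854 = 3.763 + 0.06694 = 3.830 mg/L.

D ≈ 3.83 mg/L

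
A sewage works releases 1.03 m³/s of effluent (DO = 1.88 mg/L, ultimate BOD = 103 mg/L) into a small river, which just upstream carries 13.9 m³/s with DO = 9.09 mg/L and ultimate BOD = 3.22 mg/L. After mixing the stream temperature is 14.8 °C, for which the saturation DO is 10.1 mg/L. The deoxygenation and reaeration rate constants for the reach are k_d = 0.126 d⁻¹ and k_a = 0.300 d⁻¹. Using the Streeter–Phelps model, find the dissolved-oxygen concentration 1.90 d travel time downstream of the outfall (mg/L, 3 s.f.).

DO ≈ 7.63 mg/L

Mixed DO = (13.9×9.09 + 1.03×1.88)/(13.9+1.03) = 128.3/14.93 = 8.593 mg/L.
Mixed L₀ = (13.9×3.22 + 1.03×103)/(14.93) = 150.8/14.93 = 10.10 mg/L.
Initial deficit D₀ = C_s − DO₀ = 10.1 − 8.593 = 1.507 mg/L.
D(1.90) = [0.126×10.10/(0.300−0.126)](e^(−0.126×1.90) − e^(−0.300×1.90)) + 1.507 e^(−0.300×1.90)
= 7.316 × (0.7871 − 0.5655) + 1.507 × 0.5655 = 2.474 mg/L.
DO = 10.1 − 2.474 = 7.626 mg/L.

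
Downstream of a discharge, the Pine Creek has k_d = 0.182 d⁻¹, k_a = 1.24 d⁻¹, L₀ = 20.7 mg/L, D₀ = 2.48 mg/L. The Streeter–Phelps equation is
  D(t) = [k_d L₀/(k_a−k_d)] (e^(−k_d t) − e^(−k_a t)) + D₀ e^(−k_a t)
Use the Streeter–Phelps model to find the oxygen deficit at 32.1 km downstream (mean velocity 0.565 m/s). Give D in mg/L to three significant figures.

Travel time t = x/v = 32.1 km / (0.565 m/s) = 32100 m / 0.565 m/s = 56810 s = 0.6576 d.
k_d L₀/(k_a−k_d) = 0.182×20.7/(1.24−0.182) = 3.767/1.058 = 3.561 mg/L.
e^(−k_d t) = e^(−0.182×0.6576) = 0.8872; e^(−k_a t) = e^(−1.24×0.6576) = 0.4425.
D = 3.561 × (0.8872 − 0.4425) + 2.48 × 0.4425 = 1.584 + 1.097 = 2.681 mg/L.

D ≈ 2.68 mg/L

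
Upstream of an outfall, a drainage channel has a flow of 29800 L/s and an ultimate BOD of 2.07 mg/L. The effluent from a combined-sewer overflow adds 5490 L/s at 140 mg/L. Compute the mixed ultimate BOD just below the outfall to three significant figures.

Flow-weighted mixing: C = (Q_r C_r + Q_w C_w)/(Q_r + Q_w)
= (29800×2.07 + 5490×140)/(29800 + 5490) = 830300/35290 = 23.53 mg/L.

23.5 mg/L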